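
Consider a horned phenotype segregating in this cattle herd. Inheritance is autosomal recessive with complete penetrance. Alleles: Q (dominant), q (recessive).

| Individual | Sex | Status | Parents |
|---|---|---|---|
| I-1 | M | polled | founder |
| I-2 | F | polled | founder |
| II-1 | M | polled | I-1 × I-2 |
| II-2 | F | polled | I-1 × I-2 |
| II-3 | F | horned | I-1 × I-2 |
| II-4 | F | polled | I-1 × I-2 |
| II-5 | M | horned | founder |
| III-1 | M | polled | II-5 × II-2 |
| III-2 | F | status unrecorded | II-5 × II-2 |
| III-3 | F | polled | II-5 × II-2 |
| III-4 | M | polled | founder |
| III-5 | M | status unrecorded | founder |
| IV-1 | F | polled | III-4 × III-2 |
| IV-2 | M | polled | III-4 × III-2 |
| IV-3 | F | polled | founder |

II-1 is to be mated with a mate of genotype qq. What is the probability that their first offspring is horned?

1/3

I-1 is polled so carries Q and passed q to II-3 (qq), so I-1 is Qq.
I-2 is polled so carries Q and passed q to II-3 (qq), so I-2 is Qq.
II-1 is a polled offspring of I-1 (Qq) × I-2 (Qq), whose cross gives 1/4 QQ : 1/2 Qq : 1/4 qq; conditioning on being polled, II-1 is QQ with probability 1/3, Qq with probability 2/3.
Summing over parental genotype combinations, P(offspring is horned) = 2/3·1/2 = 1/3.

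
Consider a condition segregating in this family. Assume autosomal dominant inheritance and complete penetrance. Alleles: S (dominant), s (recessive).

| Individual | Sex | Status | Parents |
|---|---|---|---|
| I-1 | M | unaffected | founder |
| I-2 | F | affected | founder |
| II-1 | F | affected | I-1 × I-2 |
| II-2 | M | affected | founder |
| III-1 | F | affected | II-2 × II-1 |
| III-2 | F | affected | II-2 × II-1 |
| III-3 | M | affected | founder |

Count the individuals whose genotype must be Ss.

1

Obligate heterozygotes: II-1 is affected so carries S and received s from I-1 (ss), so II-1 is Ss.
Every other individual is either homozygous by phenotype or has at least one consistent homozygous assignment, so the count is 1.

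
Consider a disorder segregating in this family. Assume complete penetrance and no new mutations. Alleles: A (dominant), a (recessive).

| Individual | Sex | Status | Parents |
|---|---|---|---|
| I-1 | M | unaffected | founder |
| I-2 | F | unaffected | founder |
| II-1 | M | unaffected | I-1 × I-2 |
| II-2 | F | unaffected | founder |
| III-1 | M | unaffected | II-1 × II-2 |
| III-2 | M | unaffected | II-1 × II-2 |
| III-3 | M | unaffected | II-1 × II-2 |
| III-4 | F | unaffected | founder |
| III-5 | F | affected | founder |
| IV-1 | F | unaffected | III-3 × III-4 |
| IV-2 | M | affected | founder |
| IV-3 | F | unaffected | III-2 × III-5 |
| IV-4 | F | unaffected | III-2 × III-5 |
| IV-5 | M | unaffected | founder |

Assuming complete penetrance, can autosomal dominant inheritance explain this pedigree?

Yes

A consistent assignment under autosomal dominant exists: I-1 aa, I-2 aa, II-1 aa, II-2 aa, III-1 aa, III-2 aa, III-3 aa, III-4 aa, III-5 Aa, IV-1 aa, IV-2 AA, IV-3 aa, IV-4 aa, IV-5 aa.
In this assignment every recorded phenotype matches its genotype and every non-founder's genotype is obtainable from its parents' genotypes, so the pedigree is consistent.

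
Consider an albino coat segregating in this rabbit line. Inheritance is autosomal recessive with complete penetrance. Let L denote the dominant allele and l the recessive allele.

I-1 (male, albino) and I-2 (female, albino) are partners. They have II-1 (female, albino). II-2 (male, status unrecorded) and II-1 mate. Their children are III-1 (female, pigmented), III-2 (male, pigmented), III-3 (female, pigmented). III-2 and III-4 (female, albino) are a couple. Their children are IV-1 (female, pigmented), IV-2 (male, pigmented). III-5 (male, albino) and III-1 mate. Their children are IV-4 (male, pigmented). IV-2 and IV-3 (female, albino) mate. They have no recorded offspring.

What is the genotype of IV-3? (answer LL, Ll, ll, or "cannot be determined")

ll

IV-3 is albino, so IV-3 is ll.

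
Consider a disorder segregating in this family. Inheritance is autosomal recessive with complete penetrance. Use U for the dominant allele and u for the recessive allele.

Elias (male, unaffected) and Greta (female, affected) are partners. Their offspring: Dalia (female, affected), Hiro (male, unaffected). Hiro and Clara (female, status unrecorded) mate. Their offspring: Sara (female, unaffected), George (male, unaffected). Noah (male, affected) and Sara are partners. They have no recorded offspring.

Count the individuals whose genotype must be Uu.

2

Obligate heterozygotes: Elias is unaffected so carries U and passed u to Dalia (uu), so Elias is Uu; Hiro is unaffected so carries U and received u from Greta (uu), so Hiro is Uu.
Every other individual is either homozygous by phenotype or has at least one consistent homozygous assignment, so the count is 2.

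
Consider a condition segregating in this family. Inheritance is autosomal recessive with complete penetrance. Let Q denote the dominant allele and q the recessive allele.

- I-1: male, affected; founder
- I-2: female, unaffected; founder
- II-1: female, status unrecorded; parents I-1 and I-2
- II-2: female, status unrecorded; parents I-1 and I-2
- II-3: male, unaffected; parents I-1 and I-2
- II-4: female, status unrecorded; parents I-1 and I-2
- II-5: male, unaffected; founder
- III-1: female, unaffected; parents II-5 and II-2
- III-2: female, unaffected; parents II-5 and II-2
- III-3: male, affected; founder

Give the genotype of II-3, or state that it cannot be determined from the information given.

Qq

From phenotype alone, II-3 is QQ or Qq.
II-3 is unaffected so carries Q and received q from I-1 (qq), so II-3 is Qq.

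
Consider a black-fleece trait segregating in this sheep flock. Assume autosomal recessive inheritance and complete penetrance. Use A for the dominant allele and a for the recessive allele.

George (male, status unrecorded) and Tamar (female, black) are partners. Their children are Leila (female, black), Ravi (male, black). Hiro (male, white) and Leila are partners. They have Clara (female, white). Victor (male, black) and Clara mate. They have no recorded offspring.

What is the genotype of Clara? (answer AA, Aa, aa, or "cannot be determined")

Aa

From phenotype alone, Clara is AA or Aa.
Clara is white so carries A and received a from Leila (aa), so Clara is Aa.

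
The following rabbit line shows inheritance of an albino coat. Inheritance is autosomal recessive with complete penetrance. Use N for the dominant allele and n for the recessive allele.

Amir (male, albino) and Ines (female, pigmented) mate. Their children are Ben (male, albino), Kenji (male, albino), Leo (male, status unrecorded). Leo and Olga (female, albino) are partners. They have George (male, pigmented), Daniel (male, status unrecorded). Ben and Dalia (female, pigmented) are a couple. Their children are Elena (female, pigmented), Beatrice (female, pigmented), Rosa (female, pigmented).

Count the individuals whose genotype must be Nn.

6

Obligate heterozygotes: Ines is pigmented so carries N and passed n to Ben (nn), so Ines is Nn; Leo passed N to George (Nn, whose n came from Olga) and received n from Amir (nn), so Leo is Nn; George is pigmented so carries N and received n from Olga (nn), so George is Nn; Elena is pigmented so carries N and received n from Ben (nn), so Elena is Nn; Beatrice is pigmented so carries N and received n from Ben (nn), so Beatrice is Nn; Rosa is pigmented so carries N and received n from Ben (nn), so Rosa is Nn.
Every other individual is either homozygous by phenotype or has at least one consistent homozygous assignment, so the count is 6.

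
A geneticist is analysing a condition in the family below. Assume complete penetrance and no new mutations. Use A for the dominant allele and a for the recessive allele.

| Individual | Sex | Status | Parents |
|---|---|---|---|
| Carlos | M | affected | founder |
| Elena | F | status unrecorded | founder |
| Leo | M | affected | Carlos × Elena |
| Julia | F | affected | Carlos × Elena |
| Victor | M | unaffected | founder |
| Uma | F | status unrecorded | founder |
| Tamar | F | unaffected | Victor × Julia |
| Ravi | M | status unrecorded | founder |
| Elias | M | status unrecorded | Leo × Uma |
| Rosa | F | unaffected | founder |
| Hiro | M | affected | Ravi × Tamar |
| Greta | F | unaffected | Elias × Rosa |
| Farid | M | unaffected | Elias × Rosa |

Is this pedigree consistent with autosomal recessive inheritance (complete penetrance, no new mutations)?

A consistent assignment under autosomal recessive exists: Carlos aa, Elena Aa, Leo aa, Julia aa, Victor AA, Uma AA, Tamar Aa, Ravi Aa, Elias Aa, Rosa AA, Hiro aa, Greta AA, Farid AA.
In this assignment every recorded phenotype matches its genotype and every non-founder's genotype is obtainable from its parents' genotypes, so the pedigree is consistent.

Yes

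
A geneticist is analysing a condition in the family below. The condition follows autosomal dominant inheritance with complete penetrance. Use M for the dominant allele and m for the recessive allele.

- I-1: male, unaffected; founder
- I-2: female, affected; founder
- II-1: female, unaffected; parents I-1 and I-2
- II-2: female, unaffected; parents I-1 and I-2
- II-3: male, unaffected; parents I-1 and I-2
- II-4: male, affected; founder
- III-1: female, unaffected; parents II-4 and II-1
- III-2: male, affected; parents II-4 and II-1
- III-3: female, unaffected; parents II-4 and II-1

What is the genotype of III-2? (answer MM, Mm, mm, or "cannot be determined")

From phenotype alone, III-2 is MM or Mm.
III-2 is affected so carries M and received m from II-1 (mm), so III-2 is Mm.

Mm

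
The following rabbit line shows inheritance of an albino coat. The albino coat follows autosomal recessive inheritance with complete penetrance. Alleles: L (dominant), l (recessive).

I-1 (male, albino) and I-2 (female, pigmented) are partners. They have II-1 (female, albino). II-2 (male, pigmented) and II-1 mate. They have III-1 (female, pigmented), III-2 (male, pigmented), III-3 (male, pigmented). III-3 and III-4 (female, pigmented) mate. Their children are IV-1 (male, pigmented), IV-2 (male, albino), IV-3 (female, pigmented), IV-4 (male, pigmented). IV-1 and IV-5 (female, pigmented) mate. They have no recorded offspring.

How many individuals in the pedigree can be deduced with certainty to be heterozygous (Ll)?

Obligate heterozygotes: I-2 is pigmented so carries L and passed l to II-1 (ll), so I-2 is Ll; III-1 is pigmented so carries L and received l from II-1 (ll), so III-1 is Ll; III-2 is pigmented so carries L and received l from II-1 (ll), so III-2 is Ll; III-3 is pigmented so carries L and received l from II-1 (ll), so III-3 is Ll; III-4 is pigmented so carries L and passed l to IV-2 (ll), so III-4 is Ll.
Every other individual is either homozygous by phenotype or has at least one consistent homozygous assignment, so the count is 5.

5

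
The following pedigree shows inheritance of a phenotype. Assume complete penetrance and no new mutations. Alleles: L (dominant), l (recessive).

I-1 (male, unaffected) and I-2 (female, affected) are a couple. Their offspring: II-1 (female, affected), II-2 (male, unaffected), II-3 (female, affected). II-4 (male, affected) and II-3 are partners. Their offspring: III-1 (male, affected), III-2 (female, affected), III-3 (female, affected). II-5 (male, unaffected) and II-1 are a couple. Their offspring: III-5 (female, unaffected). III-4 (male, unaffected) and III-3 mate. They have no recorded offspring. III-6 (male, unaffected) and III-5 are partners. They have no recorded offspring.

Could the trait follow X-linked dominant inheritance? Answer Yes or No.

Yes

A consistent assignment under X-linked dominant exists: I-1 X^l Y, I-2 X^L X^l, II-1 X^L X^l, II-2 X^l Y, II-3 X^L X^l, II-4 X^L Y, II-5 X^l Y, III-1 X^L Y, III-2 X^L X^L, III-3 X^L X^L, III-4 X^l Y, III-5 X^l X^l, III-6 X^l Y.
In this assignment every recorded phenotype matches its genotype and every non-founder's genotype is obtainable from its parents' genotypes, so the pedigree is consistent.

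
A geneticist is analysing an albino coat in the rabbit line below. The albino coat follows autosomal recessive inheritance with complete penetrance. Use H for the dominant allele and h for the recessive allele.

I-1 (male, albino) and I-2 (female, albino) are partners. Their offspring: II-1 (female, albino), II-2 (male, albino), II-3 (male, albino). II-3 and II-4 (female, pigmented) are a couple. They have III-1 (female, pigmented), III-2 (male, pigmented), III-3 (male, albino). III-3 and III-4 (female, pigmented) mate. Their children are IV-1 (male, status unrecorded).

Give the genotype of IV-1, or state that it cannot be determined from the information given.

cannot be determined

IV-1's phenotype is unrecorded, and no parent or child forces a single allele at both positions; consistent genotype assignments exist with IV-1 as Hh or hh.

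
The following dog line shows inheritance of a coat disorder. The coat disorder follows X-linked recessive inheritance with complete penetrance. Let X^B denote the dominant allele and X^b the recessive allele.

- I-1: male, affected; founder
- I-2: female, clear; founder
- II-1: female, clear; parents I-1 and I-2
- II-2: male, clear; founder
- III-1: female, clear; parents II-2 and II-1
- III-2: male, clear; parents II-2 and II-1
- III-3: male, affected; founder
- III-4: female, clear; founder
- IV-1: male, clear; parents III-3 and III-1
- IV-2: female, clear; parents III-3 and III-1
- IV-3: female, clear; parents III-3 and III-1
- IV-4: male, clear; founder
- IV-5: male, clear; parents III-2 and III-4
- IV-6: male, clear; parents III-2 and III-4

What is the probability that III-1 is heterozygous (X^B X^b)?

1/9

II-2 is clear, so II-2 is X^B Y.
II-1 is clear so carries B and received b from I-1 (X^b Y), so II-1 is X^B X^b.
Their cross gives offspring ratios 1/2 X^B X^B : 1/2 X^B X^b. Conditioning on III-1 being clear, P(X^B X^b) = 1/2 / 1 = 1/2 before taking III-1's own offspring into account.
III-3 is affected, so III-3 is X^b Y.
Now use III-1's offspring. Probability of each recorded status — clear son IV-1: 1/2 if III-1 is X^B X^b, 1 if X^B X^B; clear daughter IV-2: 1/2 if III-1 is X^B X^b, 1 if X^B X^B; clear daughter IV-3: 1/2 if III-1 is X^B X^b, 1 if X^B X^B.
Bayes: P(X^B X^b) = 1/2·1/8 / (1/2·1/8 + 1/2·1) = 1/9.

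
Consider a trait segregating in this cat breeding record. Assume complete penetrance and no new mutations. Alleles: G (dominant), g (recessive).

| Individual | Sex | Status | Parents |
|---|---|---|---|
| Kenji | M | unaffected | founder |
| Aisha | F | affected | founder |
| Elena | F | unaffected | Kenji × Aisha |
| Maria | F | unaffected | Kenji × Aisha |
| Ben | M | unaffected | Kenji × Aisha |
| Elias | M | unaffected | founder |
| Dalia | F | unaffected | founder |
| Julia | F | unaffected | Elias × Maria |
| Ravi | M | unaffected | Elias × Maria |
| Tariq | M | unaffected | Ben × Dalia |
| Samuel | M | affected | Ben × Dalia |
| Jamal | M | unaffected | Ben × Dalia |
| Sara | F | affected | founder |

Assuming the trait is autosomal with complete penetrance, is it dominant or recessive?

recessive

Ben and Dalia are both unaffected yet have an affected child Samuel. Under dominance, an affected child requires at least one affected parent, so the trait cannot be dominant.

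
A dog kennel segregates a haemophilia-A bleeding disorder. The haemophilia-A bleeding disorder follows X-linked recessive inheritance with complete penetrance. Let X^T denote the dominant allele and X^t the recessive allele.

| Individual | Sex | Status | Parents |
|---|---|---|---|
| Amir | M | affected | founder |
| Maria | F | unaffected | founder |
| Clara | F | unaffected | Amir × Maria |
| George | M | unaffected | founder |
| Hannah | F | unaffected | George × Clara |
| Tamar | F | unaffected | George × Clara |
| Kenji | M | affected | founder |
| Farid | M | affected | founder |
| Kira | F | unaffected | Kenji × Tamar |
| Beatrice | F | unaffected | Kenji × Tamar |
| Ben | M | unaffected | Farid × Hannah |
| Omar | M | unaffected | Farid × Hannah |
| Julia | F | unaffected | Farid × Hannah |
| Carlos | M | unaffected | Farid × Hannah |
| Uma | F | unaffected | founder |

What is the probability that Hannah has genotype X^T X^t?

1/17

George is unaffected, so George is X^T Y.
Clara is unaffected so carries T and received t from Amir (X^t Y), so Clara is X^T X^t.
Their cross gives offspring ratios 1/2 X^T X^T : 1/2 X^T X^t. Conditioning on Hannah being unaffected, P(X^T X^t) = 1/2 / 1 = 1/2 before taking Hannah's own offspring into account.
Farid is affected, so Farid is X^t Y.
Now use Hannah's offspring. Probability of each recorded status — unaffected son Ben: 1/2 if Hannah is X^T X^t, 1 if X^T X^T; unaffected son Omar: 1/2 if Hannah is X^T X^t, 1 if X^T X^T; unaffected daughter Julia: 1/2 if Hannah is X^T X^t, 1 if X^T X^T; unaffected son Carlos: 1/2 if Hannah is X^T X^t, 1 if X^T X^T.
Bayes: P(X^T X^t) = 1/2·1/16 / (1/2·1/16 + 1/2·1) = 1/17.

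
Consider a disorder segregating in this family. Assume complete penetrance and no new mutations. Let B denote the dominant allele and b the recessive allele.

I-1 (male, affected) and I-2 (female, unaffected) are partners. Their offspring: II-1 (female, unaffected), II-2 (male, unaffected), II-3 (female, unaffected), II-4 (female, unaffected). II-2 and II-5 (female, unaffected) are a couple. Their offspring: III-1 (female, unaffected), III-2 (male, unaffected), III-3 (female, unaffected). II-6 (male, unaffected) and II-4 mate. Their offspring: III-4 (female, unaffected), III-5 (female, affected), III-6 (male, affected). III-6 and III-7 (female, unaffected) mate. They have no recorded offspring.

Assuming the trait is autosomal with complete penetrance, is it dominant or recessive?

recessive

II-6 and II-4 are both unaffected yet have an affected child III-5. Under dominance, an affected child requires at least one affected parent, so the trait cannot be dominant.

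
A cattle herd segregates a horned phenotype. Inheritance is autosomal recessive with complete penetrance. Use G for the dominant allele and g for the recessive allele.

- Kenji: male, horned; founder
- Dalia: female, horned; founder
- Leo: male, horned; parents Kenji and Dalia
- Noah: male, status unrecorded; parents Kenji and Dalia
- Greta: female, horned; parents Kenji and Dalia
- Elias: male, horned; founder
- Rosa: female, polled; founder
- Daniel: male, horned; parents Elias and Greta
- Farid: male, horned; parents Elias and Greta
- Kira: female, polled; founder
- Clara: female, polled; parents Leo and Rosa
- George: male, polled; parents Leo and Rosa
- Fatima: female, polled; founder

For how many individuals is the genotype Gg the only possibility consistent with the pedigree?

2

Obligate heterozygotes: Clara is polled so carries G and received g from Leo (gg), so Clara is Gg; George is polled so carries G and received g from Leo (gg), so George is Gg.
Every other individual is either homozygous by phenotype or has at least one consistent homozygous assignment, so the count is 2.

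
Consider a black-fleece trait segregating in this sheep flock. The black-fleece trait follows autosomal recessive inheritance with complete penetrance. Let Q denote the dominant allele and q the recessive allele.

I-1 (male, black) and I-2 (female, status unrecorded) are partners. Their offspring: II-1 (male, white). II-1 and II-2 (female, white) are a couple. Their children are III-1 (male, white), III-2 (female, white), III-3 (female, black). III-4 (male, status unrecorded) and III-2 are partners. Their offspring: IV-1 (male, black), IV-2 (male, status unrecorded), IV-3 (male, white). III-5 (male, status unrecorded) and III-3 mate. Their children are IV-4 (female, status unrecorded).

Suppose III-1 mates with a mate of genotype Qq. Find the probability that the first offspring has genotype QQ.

II-1 is white so carries Q and received q from I-1 (qq), so II-1 is Qq.
II-2 is white so carries Q and passed q to III-3 (qq), so II-2 is Qq.
III-1 is a white offspring of II-1 (Qq) × II-2 (Qq), whose cross gives 1/4 QQ : 1/2 Qq : 1/4 qq; conditioning on being white, III-1 is QQ with probability 1/3, Qq with probability 2/3.
Summing over parental genotype combinations, P(offspring has genotype QQ) = 1/3·1/2 + 2/3·1/4 = 1/3.

1/3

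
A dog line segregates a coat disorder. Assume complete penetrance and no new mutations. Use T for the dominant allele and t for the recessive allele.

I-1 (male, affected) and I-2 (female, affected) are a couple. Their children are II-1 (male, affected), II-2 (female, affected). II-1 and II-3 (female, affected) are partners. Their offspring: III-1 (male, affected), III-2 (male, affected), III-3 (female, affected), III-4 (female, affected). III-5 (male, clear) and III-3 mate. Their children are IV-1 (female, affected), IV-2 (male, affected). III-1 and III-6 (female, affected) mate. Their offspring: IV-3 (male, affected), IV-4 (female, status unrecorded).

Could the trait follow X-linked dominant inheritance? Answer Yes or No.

A consistent assignment under X-linked dominant exists: I-1 X^T Y, I-2 X^T X^T, II-1 X^T Y, II-2 X^T X^T, II-3 X^T X^T, III-1 X^T Y, III-2 X^T Y, III-3 X^T X^T, III-4 X^T X^T, III-5 X^t Y, III-6 X^T X^T, IV-1 X^T X^t, IV-2 X^T Y, IV-3 X^T Y, IV-4 X^T X^T.
In this assignment every recorded phenotype matches its genotype and every non-founder's genotype is obtainable from its parents' genotypes, so the pedigree is consistent.

Yes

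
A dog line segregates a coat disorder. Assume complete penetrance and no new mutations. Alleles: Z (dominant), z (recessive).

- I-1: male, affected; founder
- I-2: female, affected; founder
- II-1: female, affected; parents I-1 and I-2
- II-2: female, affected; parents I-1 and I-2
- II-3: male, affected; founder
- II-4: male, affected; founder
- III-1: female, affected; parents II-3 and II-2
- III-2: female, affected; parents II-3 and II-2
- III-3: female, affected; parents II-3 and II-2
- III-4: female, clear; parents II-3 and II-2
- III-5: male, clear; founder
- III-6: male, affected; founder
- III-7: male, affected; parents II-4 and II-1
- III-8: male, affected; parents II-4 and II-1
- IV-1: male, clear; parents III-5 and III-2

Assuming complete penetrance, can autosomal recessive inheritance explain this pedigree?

No

Under autosomal recessive, III-4 (clear, female) cannot arise from II-3 (affected) × II-2 (affected).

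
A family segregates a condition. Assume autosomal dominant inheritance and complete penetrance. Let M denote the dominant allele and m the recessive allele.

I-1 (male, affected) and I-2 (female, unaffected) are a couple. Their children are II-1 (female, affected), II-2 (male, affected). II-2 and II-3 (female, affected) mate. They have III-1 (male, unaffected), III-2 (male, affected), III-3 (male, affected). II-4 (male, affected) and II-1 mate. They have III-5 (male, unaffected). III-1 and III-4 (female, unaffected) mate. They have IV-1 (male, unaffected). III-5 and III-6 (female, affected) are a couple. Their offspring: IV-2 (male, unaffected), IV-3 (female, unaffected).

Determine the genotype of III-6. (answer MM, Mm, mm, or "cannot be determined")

From phenotype alone, III-6 is MM or Mm.
III-6 is affected so carries M and passed m to IV-2 (mm), so III-6 is Mm.

Mm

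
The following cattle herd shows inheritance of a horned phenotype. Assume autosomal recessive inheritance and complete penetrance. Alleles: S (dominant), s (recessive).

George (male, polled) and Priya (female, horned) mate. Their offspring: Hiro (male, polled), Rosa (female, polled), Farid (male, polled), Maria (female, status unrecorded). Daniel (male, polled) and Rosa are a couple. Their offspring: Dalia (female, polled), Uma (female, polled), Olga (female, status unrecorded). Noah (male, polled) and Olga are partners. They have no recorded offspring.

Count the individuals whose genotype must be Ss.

3

Obligate heterozygotes: Hiro is polled so carries S and received s from Priya (ss), so Hiro is Ss; Rosa is polled so carries S and received s from Priya (ss), so Rosa is Ss; Farid is polled so carries S and received s from Priya (ss), so Farid is Ss.
Every other individual is either homozygous by phenotype or has at least one consistent homozygous assignment, so the count is 3.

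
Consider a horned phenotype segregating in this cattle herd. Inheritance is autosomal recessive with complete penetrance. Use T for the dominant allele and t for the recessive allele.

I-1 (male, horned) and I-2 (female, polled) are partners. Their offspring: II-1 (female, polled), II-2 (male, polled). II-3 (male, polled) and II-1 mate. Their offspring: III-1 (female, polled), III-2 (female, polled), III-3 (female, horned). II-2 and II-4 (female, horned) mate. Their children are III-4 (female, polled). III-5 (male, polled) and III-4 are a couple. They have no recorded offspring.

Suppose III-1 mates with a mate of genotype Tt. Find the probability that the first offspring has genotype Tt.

1/2

II-3 is polled so carries T and passed t to III-3 (tt), so II-3 is Tt.
II-1 is polled so carries T and received t from I-1 (tt), so II-1 is Tt.
III-1 is a polled offspring of II-3 (Tt) × II-1 (Tt), whose cross gives 1/4 TT : 1/2 Tt : 1/4 tt; conditioning on being polled, III-1 is TT with probability 1/3, Tt with probability 2/3.
Summing over parental genotype combinations, P(offspring has genotype Tt) = 1/3·1/2 + 2/3·1/2 = 1/2.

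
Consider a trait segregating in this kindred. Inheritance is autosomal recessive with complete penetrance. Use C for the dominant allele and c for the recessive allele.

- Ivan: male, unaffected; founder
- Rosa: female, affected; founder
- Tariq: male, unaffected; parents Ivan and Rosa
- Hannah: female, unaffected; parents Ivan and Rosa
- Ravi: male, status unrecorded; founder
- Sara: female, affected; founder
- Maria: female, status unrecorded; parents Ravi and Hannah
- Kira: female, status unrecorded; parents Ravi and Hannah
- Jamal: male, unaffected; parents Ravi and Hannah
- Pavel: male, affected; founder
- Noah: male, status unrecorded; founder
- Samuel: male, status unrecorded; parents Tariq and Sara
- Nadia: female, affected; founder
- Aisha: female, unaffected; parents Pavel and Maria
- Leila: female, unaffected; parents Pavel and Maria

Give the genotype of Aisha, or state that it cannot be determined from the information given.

Cc

From phenotype alone, Aisha is CC or Cc.
Aisha is unaffected so carries C and received c from Pavel (cc), so Aisha is Cc.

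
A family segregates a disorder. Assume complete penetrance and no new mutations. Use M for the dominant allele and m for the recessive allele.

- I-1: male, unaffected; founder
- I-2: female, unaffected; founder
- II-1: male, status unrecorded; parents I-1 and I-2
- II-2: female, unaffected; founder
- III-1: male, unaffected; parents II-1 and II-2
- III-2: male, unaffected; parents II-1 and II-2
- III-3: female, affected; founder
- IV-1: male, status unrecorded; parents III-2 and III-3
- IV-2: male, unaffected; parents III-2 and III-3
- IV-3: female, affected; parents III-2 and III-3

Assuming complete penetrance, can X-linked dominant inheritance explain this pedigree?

A consistent assignment under X-linked dominant exists: I-1 X^m Y, I-2 X^m X^m, II-1 X^m Y, II-2 X^m X^m, III-1 X^m Y, III-2 X^m Y, III-3 X^M X^m, IV-1 X^M Y, IV-2 X^m Y, IV-3 X^M X^m.
In this assignment every recorded phenotype matches its genotype and every non-founder's genotype is obtainable from its parents' genotypes, so the pedigree is consistent.

Yes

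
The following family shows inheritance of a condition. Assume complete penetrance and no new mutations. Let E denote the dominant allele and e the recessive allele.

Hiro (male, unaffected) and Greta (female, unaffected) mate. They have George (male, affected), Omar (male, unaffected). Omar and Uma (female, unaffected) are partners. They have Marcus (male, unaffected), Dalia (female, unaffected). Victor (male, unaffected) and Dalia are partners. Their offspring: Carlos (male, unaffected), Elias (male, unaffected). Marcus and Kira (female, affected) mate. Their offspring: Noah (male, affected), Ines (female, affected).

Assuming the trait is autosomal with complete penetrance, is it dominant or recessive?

Hiro and Greta are both unaffected yet have an affected child George. Under dominance, an affected child requires at least one affected parent, so the trait cannot be dominant.

recessive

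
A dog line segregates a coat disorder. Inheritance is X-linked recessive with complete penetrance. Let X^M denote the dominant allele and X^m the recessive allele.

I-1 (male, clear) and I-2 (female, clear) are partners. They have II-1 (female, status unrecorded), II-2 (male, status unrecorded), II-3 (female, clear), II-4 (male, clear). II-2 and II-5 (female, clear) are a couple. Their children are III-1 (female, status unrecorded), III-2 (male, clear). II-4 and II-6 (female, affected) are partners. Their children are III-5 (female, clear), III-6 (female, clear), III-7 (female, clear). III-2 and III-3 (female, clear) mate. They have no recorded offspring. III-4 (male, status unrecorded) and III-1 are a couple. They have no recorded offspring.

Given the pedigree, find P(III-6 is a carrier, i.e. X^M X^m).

1

III-6 is clear so carries M and received m from II-6 (X^m X^m), so III-6 is X^M X^m, giving P(X^M X^m) = 1.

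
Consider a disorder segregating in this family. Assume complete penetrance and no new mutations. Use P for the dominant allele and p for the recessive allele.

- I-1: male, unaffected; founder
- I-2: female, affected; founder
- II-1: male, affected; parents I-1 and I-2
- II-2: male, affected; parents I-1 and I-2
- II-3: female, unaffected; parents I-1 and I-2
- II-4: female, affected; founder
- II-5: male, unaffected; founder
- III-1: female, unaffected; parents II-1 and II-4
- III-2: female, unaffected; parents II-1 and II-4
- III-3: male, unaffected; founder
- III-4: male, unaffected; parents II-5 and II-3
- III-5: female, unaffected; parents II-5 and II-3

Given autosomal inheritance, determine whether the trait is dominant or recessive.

dominant

II-1 and II-4 are both affected yet have an unaffected child III-1. Under a recessive model two affected parents are homozygous and every child would be affected, so the trait cannot be recessive.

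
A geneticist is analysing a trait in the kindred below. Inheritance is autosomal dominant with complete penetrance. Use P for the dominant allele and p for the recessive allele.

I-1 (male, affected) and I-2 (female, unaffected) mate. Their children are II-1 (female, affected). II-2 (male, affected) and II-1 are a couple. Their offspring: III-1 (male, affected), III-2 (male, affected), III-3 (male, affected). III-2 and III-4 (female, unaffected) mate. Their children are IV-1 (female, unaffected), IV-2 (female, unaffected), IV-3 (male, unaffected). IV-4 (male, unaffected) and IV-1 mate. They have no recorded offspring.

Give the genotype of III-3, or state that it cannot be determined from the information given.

III-3's phenotype allows PP or Pp, and no parent or child forces a single allele at both positions; consistent genotype assignments exist with III-3 as PP or Pp.

cannot be determined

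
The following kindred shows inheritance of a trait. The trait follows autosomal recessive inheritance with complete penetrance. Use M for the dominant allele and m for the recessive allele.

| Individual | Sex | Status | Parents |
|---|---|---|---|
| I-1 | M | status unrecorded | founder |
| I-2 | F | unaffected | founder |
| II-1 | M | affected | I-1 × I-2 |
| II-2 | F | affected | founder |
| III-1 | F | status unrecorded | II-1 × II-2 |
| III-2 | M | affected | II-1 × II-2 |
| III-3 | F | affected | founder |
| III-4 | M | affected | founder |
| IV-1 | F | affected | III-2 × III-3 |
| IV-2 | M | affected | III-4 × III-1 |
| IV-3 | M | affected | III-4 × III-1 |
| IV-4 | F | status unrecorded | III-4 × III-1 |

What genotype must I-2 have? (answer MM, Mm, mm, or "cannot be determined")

From phenotype alone, I-2 is MM or Mm.
I-2 is unaffected so carries M and passed m to II-1 (mm), so I-2 is Mm.

Mm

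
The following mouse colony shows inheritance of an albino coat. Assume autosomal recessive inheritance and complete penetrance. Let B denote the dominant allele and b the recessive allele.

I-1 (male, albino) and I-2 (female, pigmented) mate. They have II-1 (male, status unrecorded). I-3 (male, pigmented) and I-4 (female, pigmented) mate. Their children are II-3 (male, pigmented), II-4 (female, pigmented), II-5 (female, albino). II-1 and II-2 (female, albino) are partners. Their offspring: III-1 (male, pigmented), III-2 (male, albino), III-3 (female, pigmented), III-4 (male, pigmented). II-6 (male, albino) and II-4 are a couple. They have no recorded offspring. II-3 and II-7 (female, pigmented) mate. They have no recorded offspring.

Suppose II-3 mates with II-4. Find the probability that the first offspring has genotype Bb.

I-3 is pigmented so carries B and passed b to II-5 (bb), so I-3 is Bb.
I-4 is pigmented so carries B and passed b to II-5 (bb), so I-4 is Bb.
II-3 is a pigmented offspring of I-3 (Bb) × I-4 (Bb), whose cross gives 1/4 BB : 1/2 Bb : 1/4 bb; conditioning on being pigmented, II-3 is BB with probability 1/3, Bb with probability 2/3.
II-4 is a pigmented offspring of I-3 (Bb) × I-4 (Bb), whose cross gives 1/4 BB : 1/2 Bb : 1/4 bb; conditioning on being pigmented, II-4 is BB with probability 1/3, Bb with probability 2/3.
Summing over parental genotype combinations, P(offspring has genotype Bb) = 2/9·1/2 + 2/9·1/2 + 4/9·1/2 = 4/9.

4/9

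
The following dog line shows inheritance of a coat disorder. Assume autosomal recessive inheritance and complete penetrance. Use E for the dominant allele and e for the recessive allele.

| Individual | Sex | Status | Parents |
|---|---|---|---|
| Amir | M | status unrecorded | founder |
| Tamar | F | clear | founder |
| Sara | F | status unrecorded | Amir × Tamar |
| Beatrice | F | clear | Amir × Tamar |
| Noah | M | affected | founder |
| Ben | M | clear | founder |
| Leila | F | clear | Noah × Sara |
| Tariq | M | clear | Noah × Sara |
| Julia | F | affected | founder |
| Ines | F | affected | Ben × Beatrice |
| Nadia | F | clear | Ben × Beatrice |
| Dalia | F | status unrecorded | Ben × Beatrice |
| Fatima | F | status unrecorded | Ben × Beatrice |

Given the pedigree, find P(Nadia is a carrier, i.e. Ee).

2/3

Ben is clear so carries E and passed e to Ines (ee), so Ben is Ee.
Beatrice is clear so carries E and passed e to Ines (ee), so Beatrice is Ee.
Their cross gives offspring ratios 1/4 EE : 1/2 Ee : 1/4 ee. Conditioning on Nadia being clear, P(Ee) = 1/2 / 3/4 = 2/3.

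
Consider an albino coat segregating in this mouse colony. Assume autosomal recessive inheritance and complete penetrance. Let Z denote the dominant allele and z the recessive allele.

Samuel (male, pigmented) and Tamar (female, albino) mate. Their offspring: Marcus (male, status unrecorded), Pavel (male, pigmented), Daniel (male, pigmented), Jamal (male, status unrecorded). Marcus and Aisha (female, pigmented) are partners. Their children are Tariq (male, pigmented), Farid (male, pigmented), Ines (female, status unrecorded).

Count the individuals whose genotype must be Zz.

Obligate heterozygotes: Pavel is pigmented so carries Z and received z from Tamar (zz), so Pavel is Zz; Daniel is pigmented so carries Z and received z from Tamar (zz), so Daniel is Zz.
Every other individual is either homozygous by phenotype or has at least one consistent homozygous assignment, so the count is 2.

2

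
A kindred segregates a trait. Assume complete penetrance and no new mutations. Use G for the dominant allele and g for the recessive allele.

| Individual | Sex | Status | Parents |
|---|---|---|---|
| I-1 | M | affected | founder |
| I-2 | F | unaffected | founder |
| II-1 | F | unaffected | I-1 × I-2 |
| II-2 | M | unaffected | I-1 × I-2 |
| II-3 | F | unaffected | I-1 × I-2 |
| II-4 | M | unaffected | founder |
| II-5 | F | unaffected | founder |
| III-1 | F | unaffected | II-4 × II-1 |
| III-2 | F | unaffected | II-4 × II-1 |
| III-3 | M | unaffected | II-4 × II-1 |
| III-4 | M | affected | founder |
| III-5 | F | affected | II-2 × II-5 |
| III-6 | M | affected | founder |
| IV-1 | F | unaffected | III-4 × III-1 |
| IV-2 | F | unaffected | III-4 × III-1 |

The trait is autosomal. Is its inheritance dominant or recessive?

recessive

II-2 and II-5 are both unaffected yet have an affected child III-5. Under dominance, an affected child requires at least one affected parent, so the trait cannot be dominant.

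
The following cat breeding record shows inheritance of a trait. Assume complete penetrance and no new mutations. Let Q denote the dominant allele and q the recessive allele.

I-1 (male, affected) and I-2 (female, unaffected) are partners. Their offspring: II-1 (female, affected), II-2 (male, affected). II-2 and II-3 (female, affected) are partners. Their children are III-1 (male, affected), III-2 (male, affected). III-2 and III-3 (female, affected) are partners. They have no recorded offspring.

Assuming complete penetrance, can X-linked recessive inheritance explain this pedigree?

A consistent assignment under X-linked recessive exists: I-1 X^q Y, I-2 X^Q X^q, II-1 X^q X^q, II-2 X^q Y, II-3 X^q X^q, III-1 X^q Y, III-2 X^q Y, III-3 X^q X^q.
In this assignment every recorded phenotype matches its genotype and every non-founder's genotype is obtainable from its parents' genotypes, so the pedigree is consistent.

Yes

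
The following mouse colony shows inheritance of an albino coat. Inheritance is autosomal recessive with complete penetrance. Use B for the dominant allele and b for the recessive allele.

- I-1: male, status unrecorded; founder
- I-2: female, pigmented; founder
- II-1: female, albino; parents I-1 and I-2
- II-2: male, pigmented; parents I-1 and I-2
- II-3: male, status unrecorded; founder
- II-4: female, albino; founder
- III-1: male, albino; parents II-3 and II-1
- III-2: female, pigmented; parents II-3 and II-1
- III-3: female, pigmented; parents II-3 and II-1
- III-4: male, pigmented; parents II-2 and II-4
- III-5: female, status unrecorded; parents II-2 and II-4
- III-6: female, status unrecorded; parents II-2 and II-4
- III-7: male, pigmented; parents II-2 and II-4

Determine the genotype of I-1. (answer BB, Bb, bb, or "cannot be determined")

cannot be determined

I-1's phenotype is unrecorded, and no parent or child forces a single allele at both positions; consistent genotype assignments exist with I-1 as Bb or bb.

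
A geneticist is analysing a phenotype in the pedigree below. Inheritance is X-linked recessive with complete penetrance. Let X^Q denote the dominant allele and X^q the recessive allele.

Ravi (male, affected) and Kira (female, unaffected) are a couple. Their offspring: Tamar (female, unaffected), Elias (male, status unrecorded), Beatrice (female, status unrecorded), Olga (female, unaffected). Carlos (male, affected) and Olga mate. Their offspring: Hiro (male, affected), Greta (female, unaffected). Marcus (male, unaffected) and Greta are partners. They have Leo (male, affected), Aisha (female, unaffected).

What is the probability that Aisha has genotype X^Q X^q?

Marcus is unaffected, so Marcus is X^Q Y.
Greta is unaffected so carries Q and received q from Carlos (X^q Y), so Greta is X^Q X^q.
Their cross gives offspring ratios 1/2 X^Q X^Q : 1/2 X^Q X^q. Conditioning on Aisha being unaffected, P(X^Q X^q) = 1/2 / 1 = 1/2.

1/2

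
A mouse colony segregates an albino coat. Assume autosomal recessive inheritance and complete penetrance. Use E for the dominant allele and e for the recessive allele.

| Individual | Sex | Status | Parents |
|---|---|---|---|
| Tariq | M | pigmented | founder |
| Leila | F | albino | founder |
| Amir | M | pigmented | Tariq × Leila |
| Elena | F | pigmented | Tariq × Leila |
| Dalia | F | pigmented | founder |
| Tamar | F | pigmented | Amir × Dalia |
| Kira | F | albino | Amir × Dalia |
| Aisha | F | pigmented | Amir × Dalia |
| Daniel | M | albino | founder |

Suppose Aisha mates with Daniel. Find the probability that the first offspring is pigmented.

2/3

Amir is pigmented so carries E and received e from Leila (ee), so Amir is Ee.
Dalia is pigmented so carries E and passed e to Kira (ee), so Dalia is Ee.
Aisha is a pigmented offspring of Amir (Ee) × Dalia (Ee), whose cross gives 1/4 EE : 1/2 Ee : 1/4 ee; conditioning on being pigmented, Aisha is EE with probability 1/3, Ee with probability 2/3.
Daniel is albino, so Daniel is ee.
Summing over parental genotype combinations, P(offspring is pigmented) = 1/3·1 + 2/3·1/2 = 2/3.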